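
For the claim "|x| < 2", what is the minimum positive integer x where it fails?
Testing positive integers:
x = 1: LHS = |1| = 1; 1 < 2 — holds
x = 2: LHS = |2| = 2; 2 < 2 — FAILS  ← smallest positive counterexample

Answer: x = 2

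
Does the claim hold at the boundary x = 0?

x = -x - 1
x = 0: RHS = -0 - 1 = -1; 0 = -1 — FAILS

The relation fails at x = 0, so x = 0 is a counterexample.

Answer: No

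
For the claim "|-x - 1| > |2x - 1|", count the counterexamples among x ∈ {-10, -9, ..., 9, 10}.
Counterexamples in [-10, 10]: {-10, -9, -8, -7, -6, -5, -4, -3, -2, -1, 0, 2, 3, 4, 5, 6, 7, 8, 9, 10}.

Counting them gives 20 values.

Answer: 20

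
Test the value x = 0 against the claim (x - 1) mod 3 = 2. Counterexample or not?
Substitute x = 0 into the relation:
x = 0: LHS = (0 - 1) mod 3 = (-1) mod 3 = 2; 2 = 2 — holds

The claim holds here, so x = 0 is not a counterexample. (A counterexample exists elsewhere, e.g. x = 1.)

Answer: No, x = 0 is not a counterexample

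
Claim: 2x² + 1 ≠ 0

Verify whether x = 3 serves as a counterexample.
Substitute x = 3 into the relation:
x = 3: LHS = 2·3² + 1 = 19; 19 ≠ 0 — holds

The relation holds at x = 3, so it is not a counterexample.

Answer: No, x = 3 is not a counterexample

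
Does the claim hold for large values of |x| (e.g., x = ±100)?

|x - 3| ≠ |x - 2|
x = 100: LHS = |100 - 3| = |97| = 97, RHS = |100 - 2| = |98| = 98; 97 ≠ 98 — holds
x = -100: LHS = |(-100) - 3| = |-103| = 103, RHS = |(-100) - 2| = |-102| = 102; 103 ≠ 102 — holds

Answer: Yes, holds for both x = 100 and x = -100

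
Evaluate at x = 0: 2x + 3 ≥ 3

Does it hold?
x = 0: LHS = 2·0 + 3 = 3; 3 ≥ 3 — holds

The relation is satisfied at x = 0.

Answer: Yes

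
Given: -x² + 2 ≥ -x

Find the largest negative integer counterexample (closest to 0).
Testing negative integers from -1 downward:
x = -1: LHS = -(-1)² + 2 = 1, RHS = -(-1) = 1; 1 ≥ 1 — holds
x = -2: LHS = -(-2)² + 2 = -2, RHS = -(-2) = 2; -2 ≥ 2 — FAILS  ← closest negative counterexample to 0

Answer: x = -2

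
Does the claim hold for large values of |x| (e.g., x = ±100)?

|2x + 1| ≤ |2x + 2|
x = 100: LHS = |2·100 + 1| = |201| = 201, RHS = |2·100 + 2| = |202| = 202; 201 ≤ 202 — holds
x = -100: LHS = |2·(-100) + 1| = |-199| = 199, RHS = |2·(-100) + 2| = |-198| = 198; 199 ≤ 198 — FAILS

Answer: Partially: holds for x = 100, fails for x = -100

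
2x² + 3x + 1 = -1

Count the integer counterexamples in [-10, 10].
Counterexamples in [-10, 10]: {-10, -9, -8, -7, -6, -5, -4, -3, -2, -1, 0, 1, 2, 3, 4, 5, 6, 7, 8, 9, 10}.

Counting them gives 21 values.

Answer: 21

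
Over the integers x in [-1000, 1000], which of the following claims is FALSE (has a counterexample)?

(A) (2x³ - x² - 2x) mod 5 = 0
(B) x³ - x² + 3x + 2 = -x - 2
(A) x = 1: LHS = (2·1³ - 1² - 2·1) mod 5 = (-1) mod 5 = 4; 4 = 0 — FAILS
(B) x = 0: LHS = 0³ - 0² + 3·0 + 2 = 2, RHS = -0 - 2 = -2; 2 = -2 — FAILS

Answer: Both A and B are false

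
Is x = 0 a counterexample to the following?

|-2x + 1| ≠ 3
Substitute x = 0 into the relation:
x = 0: LHS = |-2·0 + 1| = |1| = 1; 1 ≠ 3 — holds

The claim holds here, so x = 0 is not a counterexample. (A counterexample exists elsewhere, e.g. x = -1.)

Answer: No, x = 0 is not a counterexample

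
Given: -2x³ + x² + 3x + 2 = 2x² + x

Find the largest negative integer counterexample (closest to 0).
Testing negative integers from -1 downward:
x = -1: LHS = -2·(-1)³ + (-1)² + 3·(-1) + 2 = 2, RHS = 2·(-1)² + (-1) = 1; 2 = 1 — FAILS  ← closest negative counterexample to 0

Answer: x = -1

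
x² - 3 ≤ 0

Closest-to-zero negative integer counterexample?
Testing negative integers from -1 downward:
x = -1: LHS = (-1)² - 3 = -2; -2 ≤ 0 — holds
x = -2: LHS = (-2)² - 3 = 1; 1 ≤ 0 — FAILS  ← closest negative counterexample to 0

Answer: x = -2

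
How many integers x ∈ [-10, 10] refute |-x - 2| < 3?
Counterexamples in [-10, 10]: {-10, -9, -8, -7, -6, -5, 1, 2, 3, 4, 5, 6, 7, 8, 9, 10}.

Counting them gives 16 values.

Answer: 16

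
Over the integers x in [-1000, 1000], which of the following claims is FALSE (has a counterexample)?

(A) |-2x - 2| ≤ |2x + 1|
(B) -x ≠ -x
(A) x = 0: LHS = |-2·0 - 2| = |-2| = 2, RHS = |2·0 + 1| = |1| = 1; 2 ≤ 1 — FAILS
(B) x = 0: LHS = -0 = 0, RHS = -0 = 0; 0 ≠ 0 — FAILS

Answer: Both A and B are false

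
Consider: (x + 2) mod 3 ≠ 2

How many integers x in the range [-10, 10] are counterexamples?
Counterexamples in [-10, 10]: {-9, -6, -3, 0, 3, 6, 9}.

Counting them gives 7 values.

Answer: 7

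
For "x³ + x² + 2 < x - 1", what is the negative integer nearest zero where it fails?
Testing negative integers from -1 downward:
x = -1: LHS = (-1)³ + (-1)² + 2 = 2, RHS = (-1) - 1 = -2; 2 < -2 — FAILS  ← closest negative counterexample to 0

Answer: x = -1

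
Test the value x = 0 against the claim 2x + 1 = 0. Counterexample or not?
Substitute x = 0 into the relation:
x = 0: LHS = 2·0 + 1 = 1; 1 = 0 — FAILS

Since the claim fails at x = 0, this value is a counterexample.

Answer: Yes, x = 0 is a counterexample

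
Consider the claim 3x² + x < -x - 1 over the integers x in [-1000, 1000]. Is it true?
The claim fails at x = 0:
x = 0: LHS = 3·0² + 0 = 0, RHS = -0 - 1 = -1; 0 < -1 — FAILS

Because a single integer refutes it, the statement is false.

Answer: False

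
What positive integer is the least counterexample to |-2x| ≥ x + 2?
Testing positive integers:
x = 1: LHS = |-2·1| = |-2| = 2, RHS = 1 + 2 = 3; 2 ≥ 3 — FAILS  ← smallest positive counterexample

Answer: x = 1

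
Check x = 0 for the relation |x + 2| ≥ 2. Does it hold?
x = 0: LHS = |0 + 2| = |2| = 2; 2 ≥ 2 — holds

The relation is satisfied at x = 0.

Answer: Yes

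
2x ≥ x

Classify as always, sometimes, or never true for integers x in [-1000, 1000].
Holds at x = 0: LHS = 2·0 = 0; 0 ≥ 0 — holds
Fails at x = -1: LHS = 2·(-1) = -2; -2 ≥ -1 — FAILS
It is satisfied by some integers in the range but not all.

Answer: Sometimes true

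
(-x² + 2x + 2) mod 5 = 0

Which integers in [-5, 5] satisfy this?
For a polynomial with integer coefficients, its value mod 5 depends only on x mod 5, so it suffices to check one representative of each residue class, x = 0, 1, 2, 3, 4:
x = 0: LHS = (-0² + 2·0 + 2) mod 5 = 2 mod 5 = 2; 2 = 0 — FAILS
x = 1: LHS = (-1² + 2·1 + 2) mod 5 = 3 mod 5 = 3; 3 = 0 — FAILS
x = 2: LHS = (-2² + 2·2 + 2) mod 5 = 2 mod 5 = 2; 2 = 0 — FAILS
x = 3: LHS = (-3² + 2·3 + 2) mod 5 = (-1) mod 5 = 4; 4 = 0 — FAILS
x = 4: LHS = (-4² + 2·4 + 2) mod 5 = (-6) mod 5 = 4; 4 = 0 — FAILS
The relation fails in every residue class, so the claimed relation (=) fails for every integer in [-5, 5].

Answer: None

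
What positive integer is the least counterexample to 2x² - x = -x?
Testing positive integers:
x = 1: LHS = 2·1² - 1 = 1; 1 = -1 — FAILS  ← smallest positive counterexample

Answer: x = 1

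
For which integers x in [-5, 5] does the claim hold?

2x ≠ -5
Track d = LHS − RHS over the integers in [-5, 5]. Equality would need d = 0, but d changes sign only between consecutive integers, jumping over 0:
x = -3: LHS = 2·(-3) = -6; -6 ≠ -5 — holds  (d = -1)
x = -2: LHS = 2·(-2) = -4; -4 ≠ -5 — holds  (d = 1)
Away from these crossings d keeps a constant sign, and checking every integer in [-5, 5] confirms d ≠ 0 throughout. Hence the two sides are never equal, so the relation holds for every integer in [-5, 5].

Answer: All integers in [-5, 5]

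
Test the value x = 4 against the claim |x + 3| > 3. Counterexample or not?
Substitute x = 4 into the relation:
x = 4: LHS = |4 + 3| = |7| = 7; 7 > 3 — holds

The claim holds here, so x = 4 is not a counterexample. (A counterexample exists elsewhere, e.g. x = 0.)

Answer: No, x = 4 is not a counterexample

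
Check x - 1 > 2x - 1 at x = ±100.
x = 100: LHS = 100 - 1 = 99, RHS = 2·100 - 1 = 199; 99 > 199 — FAILS
x = -100: LHS = (-100) - 1 = -101, RHS = 2·(-100) - 1 = -201; -101 > -201 — holds

Answer: Partially: fails for x = 100, holds for x = -100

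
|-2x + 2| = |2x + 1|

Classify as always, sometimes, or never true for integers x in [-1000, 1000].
Track d = LHS − RHS over the integers in [-1000, 1000]. Equality would need d = 0, but d changes sign only between consecutive integers, jumping over 0:
x = 0: LHS = |-2·0 + 2| = |2| = 2, RHS = |2·0 + 1| = |1| = 1; 2 = 1 — FAILS  (d = 1)
x = 1: LHS = |-2·1 + 2| = |0| = 0, RHS = |2·1 + 1| = |3| = 3; 0 = 3 — FAILS  (d = -3)
Away from these crossings d keeps a constant sign, and checking every integer in [-1000, 1000] confirms d ≠ 0 throughout. Hence the two sides are never equal, so the claimed relation (=) fails for every integer in [-1000, 1000].

No integer in the range satisfies it.

Answer: Never true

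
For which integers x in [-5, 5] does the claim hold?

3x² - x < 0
Over all integers in [-5, 5], LHS − RHS is smallest at x = 0, where it equals 0:
x = 0: LHS = 3·0² - 0 = 0; 0 < 0 — FAILS
At the ends of the range:
x = -5: LHS = 3·(-5)² - (-5) = 80; 80 < 0 — FAILS
x = 5: LHS = 3·5² - 5 = 70; 70 < 0 — FAILS
Hence LHS − RHS is never negative, i.e. LHS ≥ RHS throughout, so the claimed relation (<) fails for every integer in [-5, 5].

Answer: None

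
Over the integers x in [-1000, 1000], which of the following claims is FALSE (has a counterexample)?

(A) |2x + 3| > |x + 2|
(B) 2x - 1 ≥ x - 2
(A) x = -1: LHS = |2·(-1) + 3| = |1| = 1, RHS = |(-1) + 2| = |1| = 1; 1 > 1 — FAILS
(B) x = -2: LHS = 2·(-2) - 1 = -5, RHS = (-2) - 2 = -4; -5 ≥ -4 — FAILS

Answer: Both A and B are false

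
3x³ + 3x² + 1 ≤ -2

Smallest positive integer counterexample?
Testing positive integers:
x = 1: LHS = 3·1³ + 3·1² + 1 = 7; 7 ≤ -2 — FAILS  ← smallest positive counterexample

Answer: x = 1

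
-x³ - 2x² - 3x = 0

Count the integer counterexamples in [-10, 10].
Counterexamples in [-10, 10]: {-10, -9, -8, -7, -6, -5, -4, -3, -2, -1, 1, 2, 3, 4, 5, 6, 7, 8, 9, 10}.

Counting them gives 20 values.

Answer: 20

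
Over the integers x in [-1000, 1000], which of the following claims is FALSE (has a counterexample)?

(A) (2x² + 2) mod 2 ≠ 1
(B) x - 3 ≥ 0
(A) For a polynomial with integer coefficients, its value mod 2 depends only on x mod 2, so it suffices to check one representative of each residue class, x = 0, 1:
x = 0: LHS = (2·0² + 2) mod 2 = 2 mod 2 = 0; 0 ≠ 1 — holds
x = 1: LHS = (2·1² + 2) mod 2 = 4 mod 2 = 0; 0 ≠ 1 — holds
The relation holds in every residue class, so the relation holds for every integer in [-1000, 1000].

(B) x = 0: LHS = 0 - 3 = -3; -3 ≥ 0 — FAILS

Only (B) has a counterexample.

Answer: B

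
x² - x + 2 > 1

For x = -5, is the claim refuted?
Substitute x = -5 into the relation:
x = -5: LHS = (-5)² - (-5) + 2 = 32; 32 > 1 — holds

The relation holds at x = -5, so it is not a counterexample.

Answer: No, x = -5 is not a counterexample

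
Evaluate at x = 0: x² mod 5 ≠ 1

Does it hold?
x = 0: LHS = (0²) mod 5 = 0 mod 5 = 0; 0 ≠ 1 — holds

The relation is satisfied at x = 0.

Answer: Yes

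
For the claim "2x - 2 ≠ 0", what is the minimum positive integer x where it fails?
Testing positive integers:
x = 1: LHS = 2·1 - 2 = 0; 0 ≠ 0 — FAILS  ← smallest positive counterexample

Answer: x = 1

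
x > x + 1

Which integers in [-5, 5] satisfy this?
Over all integers in [-5, 5], LHS − RHS is largest at x = 0, where it equals -1:
x = 0: RHS = 0 + 1 = 1; 0 > 1 — FAILS
At the ends of the range:
x = -5: RHS = (-5) + 1 = -4; -5 > -4 — FAILS
x = 5: RHS = 5 + 1 = 6; 5 > 6 — FAILS
Hence LHS − RHS is never positive, i.e. LHS ≤ RHS throughout, so the claimed relation (>) fails for every integer in [-5, 5].

Answer: None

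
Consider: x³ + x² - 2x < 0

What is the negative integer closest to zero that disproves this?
Testing negative integers from -1 downward:
x = -1: LHS = (-1)³ + (-1)² - 2·(-1) = 2; 2 < 0 — FAILS  ← closest negative counterexample to 0

Answer: x = -1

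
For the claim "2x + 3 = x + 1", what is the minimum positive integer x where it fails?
Testing positive integers:
x = 1: LHS = 2·1 + 3 = 5, RHS = 1 + 1 = 2; 5 = 2 — FAILS  ← smallest positive counterexample

Answer: x = 1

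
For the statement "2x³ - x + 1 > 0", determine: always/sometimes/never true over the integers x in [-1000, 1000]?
Holds at x = 0: LHS = 2·0³ - 0 + 1 = 1; 1 > 0 — holds
Fails at x = -1: LHS = 2·(-1)³ - (-1) + 1 = 0; 0 > 0 — FAILS
It is satisfied by some integers in the range but not all.

Answer: Sometimes true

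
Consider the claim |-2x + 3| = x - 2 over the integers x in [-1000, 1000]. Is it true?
The claim fails at x = 0:
x = 0: LHS = |-2·0 + 3| = |3| = 3, RHS = 0 - 2 = -2; 3 = -2 — FAILS

Because a single integer refutes it, the statement is false.

Answer: False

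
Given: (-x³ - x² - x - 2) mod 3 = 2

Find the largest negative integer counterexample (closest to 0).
Testing negative integers from -1 downward:
x = -1: LHS = (-(-1)³ - (-1)² - (-1) - 2) mod 3 = (-1) mod 3 = 2; 2 = 2 — holds
x = -2: LHS = (-(-2)³ - (-2)² - (-2) - 2) mod 3 = 4 mod 3 = 1; 1 = 2 — FAILS  ← closest negative counterexample to 0

Answer: x = -2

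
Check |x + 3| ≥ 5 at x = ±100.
x = 100: LHS = |100 + 3| = |103| = 103; 103 ≥ 5 — holds
x = -100: LHS = |(-100) + 3| = |-97| = 97; 97 ≥ 5 — holds

Answer: Yes, holds for both x = 100 and x = -100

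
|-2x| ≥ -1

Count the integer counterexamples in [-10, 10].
An absolute value is never negative, so the left side is ≥ 0 for every x, while the right side is -1. Tightest case in [-10, 10] is x = 0:
x = 0: LHS = |-2·0| = |0| = 0; 0 ≥ -1 — holds
Hence LHS − RHS is never negative, i.e. LHS ≥ RHS throughout, so the relation holds for every integer in [-10, 10].

No counterexample appears in that range.

Answer: 0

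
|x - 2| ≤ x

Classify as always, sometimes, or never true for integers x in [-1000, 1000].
Holds at x = 1: LHS = |1 - 2| = |-1| = 1; 1 ≤ 1 — holds
Fails at x = 0: LHS = |0 - 2| = |-2| = 2; 2 ≤ 0 — FAILS
It is satisfied by some integers in the range but not all.

Answer: Sometimes true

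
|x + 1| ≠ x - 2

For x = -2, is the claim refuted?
Substitute x = -2 into the relation:
x = -2: LHS = |(-2) + 1| = |-1| = 1, RHS = (-2) - 2 = -4; 1 ≠ -4 — holds

The relation holds at x = -2, so it is not a counterexample.

Answer: No, x = -2 is not a counterexample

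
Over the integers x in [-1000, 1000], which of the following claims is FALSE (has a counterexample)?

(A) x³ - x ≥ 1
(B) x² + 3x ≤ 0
(A) x = 0: LHS = 0³ - 0 = 0; 0 ≥ 1 — FAILS
(B) x = 1: LHS = 1² + 3·1 = 4; 4 ≤ 0 — FAILS

Answer: Both A and B are false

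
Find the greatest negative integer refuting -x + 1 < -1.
Testing negative integers from -1 downward:
x = -1: LHS = -(-1) + 1 = 2; 2 < -1 — FAILS  ← closest negative counterexample to 0

Answer: x = -1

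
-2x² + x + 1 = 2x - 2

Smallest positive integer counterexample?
Testing positive integers:
x = 1: LHS = -2·1² + 1 + 1 = 0, RHS = 2·1 - 2 = 0; 0 = 0 — holds
x = 2: LHS = -2·2² + 2 + 1 = -5, RHS = 2·2 - 2 = 2; -5 = 2 — FAILS  ← smallest positive counterexample

Answer: x = 2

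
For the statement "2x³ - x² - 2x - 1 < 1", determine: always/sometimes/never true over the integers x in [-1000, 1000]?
Holds at x = 0: LHS = 2·0³ - 0² - 2·0 - 1 = -1; -1 < 1 — holds
Fails at x = 2: LHS = 2·2³ - 2² - 2·2 - 1 = 7; 7 < 1 — FAILS
It is satisfied by some integers in the range but not all.

Answer: Sometimes true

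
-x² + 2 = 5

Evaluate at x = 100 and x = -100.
x = 100: LHS = -100² + 2 = -9998; -9998 = 5 — FAILS
x = -100: LHS = -(-100)² + 2 = -9998; -9998 = 5 — FAILS

Answer: No, fails for both x = 100 and x = -100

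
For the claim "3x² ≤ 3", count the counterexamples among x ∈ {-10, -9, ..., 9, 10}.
Counterexamples in [-10, 10]: {-10, -9, -8, -7, -6, -5, -4, -3, -2, 2, 3, 4, 5, 6, 7, 8, 9, 10}.

Counting them gives 18 values.

Answer: 18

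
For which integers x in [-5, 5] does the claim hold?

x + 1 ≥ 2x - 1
Holds for: {-5, -4, -3, -2, -1, 0, 1, 2}
Fails for: {3, 4, 5}

Answer: {-5, -4, -3, -2, -1, 0, 1, 2}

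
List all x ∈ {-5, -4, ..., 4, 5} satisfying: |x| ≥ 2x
Holds for: {-5, -4, -3, -2, -1, 0}
Fails for: {1, 2, 3, 4, 5}

Answer: {-5, -4, -3, -2, -1, 0}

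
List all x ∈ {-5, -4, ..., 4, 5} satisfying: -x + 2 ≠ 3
Holds for: {-5, -4, -3, -2, 0, 1, 2, 3, 4, 5}
Fails for: {-1}

Answer: {-5, -4, -3, -2, 0, 1, 2, 3, 4, 5}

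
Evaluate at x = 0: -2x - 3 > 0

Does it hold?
x = 0: LHS = -2·0 - 3 = -3; -3 > 0 — FAILS

The relation fails at x = 0, so x = 0 is a counterexample.

Answer: No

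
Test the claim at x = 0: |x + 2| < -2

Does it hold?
x = 0: LHS = |0 + 2| = |2| = 2; 2 < -2 — FAILS

The relation fails at x = 0, so x = 0 is a counterexample.

Answer: No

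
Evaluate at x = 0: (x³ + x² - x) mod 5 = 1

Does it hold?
x = 0: LHS = (0³ + 0² - 0) mod 5 = 0 mod 5 = 0; 0 = 1 — FAILS

The relation fails at x = 0, so x = 0 is a counterexample.

Answer: No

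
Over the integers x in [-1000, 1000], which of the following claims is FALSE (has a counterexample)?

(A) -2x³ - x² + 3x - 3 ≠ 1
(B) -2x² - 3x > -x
(A) Track d = LHS − RHS over the integers in [-1000, 1000]. Equality would need d = 0, but d changes sign only between consecutive integers, jumping over 0:
x = -2: LHS = -2·(-2)³ - (-2)² + 3·(-2) - 3 = 3; 3 ≠ 1 — holds  (d = 2)
x = -1: LHS = -2·(-1)³ - (-1)² + 3·(-1) - 3 = -5; -5 ≠ 1 — holds  (d = -6)
Away from these crossings d keeps a constant sign, and checking every integer in [-1000, 1000] confirms d ≠ 0 throughout. Hence the two sides are never equal, so the relation holds for every integer in [-1000, 1000].

(B) x = 0: LHS = -2·0² - 3·0 = 0, RHS = -0 = 0; 0 > 0 — FAILS

Only (B) has a counterexample.

Answer: B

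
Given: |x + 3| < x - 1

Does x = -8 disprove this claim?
Substitute x = -8 into the relation:
x = -8: LHS = |(-8) + 3| = |-5| = 5, RHS = (-8) - 1 = -9; 5 < -9 — FAILS

Since the claim fails at x = -8, this value is a counterexample.

Answer: Yes, x = -8 is a counterexample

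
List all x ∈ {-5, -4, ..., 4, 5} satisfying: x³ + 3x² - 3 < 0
Holds for: {-5, -4, -3, -1, 0}
Fails for: {-2, 1, 2, 3, 4, 5}

Answer: {-5, -4, -3, -1, 0}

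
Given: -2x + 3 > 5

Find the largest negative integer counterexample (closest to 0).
Testing negative integers from -1 downward:
x = -1: LHS = -2·(-1) + 3 = 5; 5 > 5 — FAILS  ← closest negative counterexample to 0

Answer: x = -1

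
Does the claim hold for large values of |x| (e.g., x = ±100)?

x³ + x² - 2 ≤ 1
x = 100: LHS = 100³ + 100² - 2 = 1009998; 1009998 ≤ 1 — FAILS
x = -100: LHS = (-100)³ + (-100)² - 2 = -990002; -990002 ≤ 1 — holds

Answer: Partially: fails for x = 100, holds for x = -100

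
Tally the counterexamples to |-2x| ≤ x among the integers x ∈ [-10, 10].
Counterexamples in [-10, 10]: {-10, -9, -8, -7, -6, -5, -4, -3, -2, -1, 1, 2, 3, 4, 5, 6, 7, 8, 9, 10}.

Counting them gives 20 values.

Answer: 20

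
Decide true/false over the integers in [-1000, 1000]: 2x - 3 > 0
The claim fails at x = 0:
x = 0: LHS = 2·0 - 3 = -3; -3 > 0 — FAILS

Because a single integer refutes it, the statement is false.

Answer: False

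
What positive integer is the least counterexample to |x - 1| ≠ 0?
Testing positive integers:
x = 1: LHS = |1 - 1| = |0| = 0; 0 ≠ 0 — FAILS  ← smallest positive counterexample

Answer: x = 1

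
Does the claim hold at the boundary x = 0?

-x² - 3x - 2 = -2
x = 0: LHS = -0² - 3·0 - 2 = -2; -2 = -2 — holds

The relation is satisfied at x = 0.

Answer: Yes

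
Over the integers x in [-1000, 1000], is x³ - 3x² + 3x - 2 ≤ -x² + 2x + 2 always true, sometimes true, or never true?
Holds at x = 0: LHS = 0³ - 3·0² + 3·0 - 2 = -2, RHS = -0² + 2·0 + 2 = 2; -2 ≤ 2 — holds
Fails at x = 3: LHS = 3³ - 3·3² + 3·3 - 2 = 7, RHS = -3² + 2·3 + 2 = -1; 7 ≤ -1 — FAILS
It is satisfied by some integers in the range but not all.

Answer: Sometimes true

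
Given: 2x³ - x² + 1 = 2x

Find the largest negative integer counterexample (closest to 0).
Testing negative integers from -1 downward:
x = -1: LHS = 2·(-1)³ - (-1)² + 1 = -2, RHS = 2·(-1) = -2; -2 = -2 — holds
x = -2: LHS = 2·(-2)³ - (-2)² + 1 = -19, RHS = 2·(-2) = -4; -19 = -4 — FAILS  ← closest negative counterexample to 0

Answer: x = -2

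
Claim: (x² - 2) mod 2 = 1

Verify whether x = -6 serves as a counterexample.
Substitute x = -6 into the relation:
x = -6: LHS = ((-6)² - 2) mod 2 = 34 mod 2 = 0; 0 = 1 — FAILS

Since the claim fails at x = -6, this value is a counterexample.

Answer: Yes, x = -6 is a counterexample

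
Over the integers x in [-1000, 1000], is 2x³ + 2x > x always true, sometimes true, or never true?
Holds at x = 1: LHS = 2·1³ + 2·1 = 4; 4 > 1 — holds
Fails at x = 0: LHS = 2·0³ + 2·0 = 0; 0 > 0 — FAILS
It is satisfied by some integers in the range but not all.

Answer: Sometimes true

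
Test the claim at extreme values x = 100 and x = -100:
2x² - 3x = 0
x = 100: LHS = 2·100² - 3·100 = 19700; 19700 = 0 — FAILS
x = -100: LHS = 2·(-100)² - 3·(-100) = 20300; 20300 = 0 — FAILS

Answer: No, fails for both x = 100 and x = -100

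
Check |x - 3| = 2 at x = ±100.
x = 100: LHS = |100 - 3| = |97| = 97; 97 = 2 — FAILS
x = -100: LHS = |(-100) - 3| = |-103| = 103; 103 = 2 — FAILS

Answer: No, fails for both x = 100 and x = -100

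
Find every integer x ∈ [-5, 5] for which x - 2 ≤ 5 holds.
Over all integers in [-5, 5], LHS − RHS is largest at x = 5, where it equals -2:
x = 5: LHS = 5 - 2 = 3; 3 ≤ 5 — holds
At the ends of the range:
x = -5: LHS = (-5) - 2 = -7; -7 ≤ 5 — holds
Hence LHS − RHS is never positive, i.e. LHS ≤ RHS throughout, so the relation holds for every integer in [-5, 5].

Answer: All integers in [-5, 5]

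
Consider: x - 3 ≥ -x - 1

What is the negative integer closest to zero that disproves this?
Testing negative integers from -1 downward:
x = -1: LHS = (-1) - 3 = -4, RHS = -(-1) - 1 = 0; -4 ≥ 0 — FAILS  ← closest negative counterexample to 0

Answer: x = -1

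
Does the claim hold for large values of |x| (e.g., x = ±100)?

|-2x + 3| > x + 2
x = 100: LHS = |-2·100 + 3| = |-197| = 197, RHS = 100 + 2 = 102; 197 > 102 — holds
x = -100: LHS = |-2·(-100) + 3| = |203| = 203, RHS = (-100) + 2 = -98; 203 > -98 — holds

Answer: Yes, holds for both x = 100 and x = -100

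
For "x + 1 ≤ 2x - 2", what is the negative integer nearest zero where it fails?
Testing negative integers from -1 downward:
x = -1: LHS = (-1) + 1 = 0, RHS = 2·(-1) - 2 = -4; 0 ≤ -4 — FAILS  ← closest negative counterexample to 0

Answer: x = -1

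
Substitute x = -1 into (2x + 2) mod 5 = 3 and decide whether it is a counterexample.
Substitute x = -1 into the relation:
x = -1: LHS = (2·(-1) + 2) mod 5 = 0 mod 5 = 0; 0 = 3 — FAILS

Since the claim fails at x = -1, this value is a counterexample.

Answer: Yes, x = -1 is a counterexample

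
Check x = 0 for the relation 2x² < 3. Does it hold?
x = 0: LHS = 2·0² = 0; 0 < 3 — holds

The relation is satisfied at x = 0.

Answer: Yes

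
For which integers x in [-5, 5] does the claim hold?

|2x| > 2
Holds for: {-5, -4, -3, -2, 2, 3, 4, 5}
Fails for: {-1, 0, 1}

Answer: {-5, -4, -3, -2, 2, 3, 4, 5}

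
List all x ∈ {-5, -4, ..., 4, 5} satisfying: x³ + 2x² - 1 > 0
Holds for: {1, 2, 3, 4, 5}
Fails for: {-5, -4, -3, -2, -1, 0}

Answer: {1, 2, 3, 4, 5}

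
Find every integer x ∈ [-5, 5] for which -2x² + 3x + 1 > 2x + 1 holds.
Over all integers in [-5, 5], LHS − RHS is largest at x = 0, where it equals 0:
x = 0: LHS = -2·0² + 3·0 + 1 = 1, RHS = 2·0 + 1 = 1; 1 > 1 — FAILS
At the ends of the range:
x = -5: LHS = -2·(-5)² + 3·(-5) + 1 = -64, RHS = 2·(-5) + 1 = -9; -64 > -9 — FAILS
x = 5: LHS = -2·5² + 3·5 + 1 = -34, RHS = 2·5 + 1 = 11; -34 > 11 — FAILS
Hence LHS − RHS is never positive, i.e. LHS ≤ RHS throughout, so the claimed relation (>) fails for every integer in [-5, 5].

Answer: None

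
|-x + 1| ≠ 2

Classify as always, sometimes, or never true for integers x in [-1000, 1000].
Holds at x = 0: LHS = |-0 + 1| = |1| = 1; 1 ≠ 2 — holds
Fails at x = -1: LHS = |-(-1) + 1| = |2| = 2; 2 ≠ 2 — FAILS
It is satisfied by some integers in the range but not all.

Answer: Sometimes true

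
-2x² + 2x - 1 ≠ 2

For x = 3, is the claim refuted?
Substitute x = 3 into the relation:
x = 3: LHS = -2·3² + 2·3 - 1 = -13; -13 ≠ 2 — holds

The relation holds at x = 3, so it is not a counterexample.

Answer: No, x = 3 is not a counterexample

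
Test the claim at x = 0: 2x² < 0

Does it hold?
x = 0: LHS = 2·0² = 0; 0 < 0 — FAILS

The relation fails at x = 0, so x = 0 is a counterexample.

Answer: No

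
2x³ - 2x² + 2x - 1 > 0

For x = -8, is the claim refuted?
Substitute x = -8 into the relation:
x = -8: LHS = 2·(-8)³ - 2·(-8)² + 2·(-8) - 1 = -1169; -1169 > 0 — FAILS

Since the claim fails at x = -8, this value is a counterexample.

Answer: Yes, x = -8 is a counterexample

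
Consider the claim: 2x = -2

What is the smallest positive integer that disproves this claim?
Testing positive integers:
x = 1: LHS = 2·1 = 2; 2 = -2 — FAILS  ← smallest positive counterexample

Answer: x = 1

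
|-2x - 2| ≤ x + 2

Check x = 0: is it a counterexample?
Substitute x = 0 into the relation:
x = 0: LHS = |-2·0 - 2| = |-2| = 2, RHS = 0 + 2 = 2; 2 ≤ 2 — holds

The claim holds here, so x = 0 is not a counterexample. (A counterexample exists elsewhere, e.g. x = 1.)

Answer: No, x = 0 is not a counterexample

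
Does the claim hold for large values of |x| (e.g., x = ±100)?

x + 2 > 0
x = 100: LHS = 100 + 2 = 102; 102 > 0 — holds
x = -100: LHS = (-100) + 2 = -98; -98 > 0 — FAILS

Answer: Partially: holds for x = 100, fails for x = -100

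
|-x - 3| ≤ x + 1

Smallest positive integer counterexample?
Testing positive integers:
x = 1: LHS = |-1 - 3| = |-4| = 4, RHS = 1 + 1 = 2; 4 ≤ 2 — FAILS  ← smallest positive counterexample

Answer: x = 1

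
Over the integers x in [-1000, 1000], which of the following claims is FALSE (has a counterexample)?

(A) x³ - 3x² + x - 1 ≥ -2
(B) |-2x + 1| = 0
(A) x = -1: LHS = (-1)³ - 3·(-1)² + (-1) - 1 = -6; -6 ≥ -2 — FAILS
(B) x = 0: LHS = |-2·0 + 1| = |1| = 1; 1 = 0 — FAILS

Answer: Both A and B are false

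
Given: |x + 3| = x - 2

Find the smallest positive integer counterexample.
Testing positive integers:
x = 1: LHS = |1 + 3| = |4| = 4, RHS = 1 - 2 = -1; 4 = -1 — FAILS  ← smallest positive counterexample

Answer: x = 1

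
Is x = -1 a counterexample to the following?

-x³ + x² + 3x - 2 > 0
Substitute x = -1 into the relation:
x = -1: LHS = -(-1)³ + (-1)² + 3·(-1) - 2 = -3; -3 > 0 — FAILS

Since the claim fails at x = -1, this value is a counterexample.

Answer: Yes, x = -1 is a counterexample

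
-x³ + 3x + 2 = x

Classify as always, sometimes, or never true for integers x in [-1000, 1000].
Track d = LHS − RHS over the integers in [-1000, 1000]. Equality would need d = 0, but d changes sign only between consecutive integers, jumping over 0:
x = 1: LHS = -1³ + 3·1 + 2 = 4; 4 = 1 — FAILS  (d = 3)
x = 2: LHS = -2³ + 3·2 + 2 = 0; 0 = 2 — FAILS  (d = -2)
Away from these crossings d keeps a constant sign, and checking every integer in [-1000, 1000] confirms d ≠ 0 throughout. Hence the two sides are never equal, so the claimed relation (=) fails for every integer in [-1000, 1000].

No integer in the range satisfies it.

Answer: Never true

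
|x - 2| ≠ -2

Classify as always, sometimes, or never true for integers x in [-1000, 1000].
An absolute value is never negative, so the left side is ≥ 0 for every x, while the right side is -2. Tightest case in [-1000, 1000] is x = 2:
x = 2: LHS = |2 - 2| = |0| = 0; 0 ≠ -2 — holds
Hence LHS − RHS is never 0, i.e. the two sides are never equal, so the relation holds for every integer in [-1000, 1000].

No counterexample exists.

Answer: Always true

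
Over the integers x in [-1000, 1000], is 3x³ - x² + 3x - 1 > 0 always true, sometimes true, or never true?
Holds at x = 1: LHS = 3·1³ - 1² + 3·1 - 1 = 4; 4 > 0 — holds
Fails at x = 0: LHS = 3·0³ - 0² + 3·0 - 1 = -1; -1 > 0 — FAILS
It is satisfied by some integers in the range but not all.

Answer: Sometimes true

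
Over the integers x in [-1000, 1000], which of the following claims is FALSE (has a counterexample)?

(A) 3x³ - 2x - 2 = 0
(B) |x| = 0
(A) x = 0: LHS = 3·0³ - 2·0 - 2 = -2; -2 = 0 — FAILS
(B) x = 1: LHS = |1| = 1; 1 = 0 — FAILS

Answer: Both A and B are false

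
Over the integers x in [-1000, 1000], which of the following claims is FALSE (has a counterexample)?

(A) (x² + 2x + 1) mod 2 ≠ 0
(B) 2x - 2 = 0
(A) x = 1: LHS = (1² + 2·1 + 1) mod 2 = 4 mod 2 = 0; 0 ≠ 0 — FAILS
(B) x = 0: LHS = 2·0 - 2 = -2; -2 = 0 — FAILS

Answer: Both A and B are false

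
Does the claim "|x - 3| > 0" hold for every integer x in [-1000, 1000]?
The claim fails at x = 3:
x = 3: LHS = |3 - 3| = |0| = 0; 0 > 0 — FAILS

Because a single integer refutes it, the statement is false.

Answer: False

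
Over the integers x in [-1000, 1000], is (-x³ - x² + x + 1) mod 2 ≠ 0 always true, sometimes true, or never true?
Holds at x = 0: LHS = (-0³ - 0² + 0 + 1) mod 2 = 1 mod 2 = 1; 1 ≠ 0 — holds
Fails at x = 1: LHS = (-1³ - 1² + 1 + 1) mod 2 = 0 mod 2 = 0; 0 ≠ 0 — FAILS
It is satisfied by some integers in the range but not all.

Answer: Sometimes true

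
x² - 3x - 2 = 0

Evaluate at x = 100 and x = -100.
x = 100: LHS = 100² - 3·100 - 2 = 9698; 9698 = 0 — FAILS
x = -100: LHS = (-100)² - 3·(-100) - 2 = 10298; 10298 = 0 — FAILS

Answer: No, fails for both x = 100 and x = -100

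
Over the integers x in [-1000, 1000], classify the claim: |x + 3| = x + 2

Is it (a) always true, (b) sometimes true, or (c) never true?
Over all integers in [-1000, 1000], LHS − RHS is always positive; it is smallest at x = 0, where it equals 1:
x = 0: LHS = |0 + 3| = |3| = 3, RHS = 0 + 2 = 2; 3 = 2 — FAILS
At the ends of the range:
x = -1000: LHS = |(-1000) + 3| = |-997| = 997, RHS = (-1000) + 2 = -998; 997 = -998 — FAILS
x = 1000: LHS = |1000 + 3| = |1003| = 1003, RHS = 1000 + 2 = 1002; 1003 = 1002 — FAILS
Hence LHS − RHS is never 0, i.e. the two sides are never equal, so the claimed relation (=) fails for every integer in [-1000, 1000].

No integer in the range satisfies it.

Answer: Never true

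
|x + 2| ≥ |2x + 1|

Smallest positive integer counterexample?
Testing positive integers:
x = 1: LHS = |1 + 2| = |3| = 3, RHS = |2·1 + 1| = |3| = 3; 3 ≥ 3 — holds
x = 2: LHS = |2 + 2| = |4| = 4, RHS = |2·2 + 1| = |5| = 5; 4 ≥ 5 — FAILS  ← smallest positive counterexample

Answer: x = 2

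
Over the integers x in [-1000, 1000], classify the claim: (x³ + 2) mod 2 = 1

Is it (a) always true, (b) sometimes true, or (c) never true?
Holds at x = 1: LHS = (1³ + 2) mod 2 = 3 mod 2 = 1; 1 = 1 — holds
Fails at x = 0: LHS = (0³ + 2) mod 2 = 2 mod 2 = 0; 0 = 1 — FAILS
It is satisfied by some integers in the range but not all.

Answer: Sometimes true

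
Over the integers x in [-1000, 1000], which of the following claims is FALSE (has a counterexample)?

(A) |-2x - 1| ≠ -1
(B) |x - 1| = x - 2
(A) An absolute value is never negative, so the left side is ≥ 0 for every x, while the right side is -1. Tightest case in [-1000, 1000] is x = 0:
x = 0: LHS = |-2·0 - 1| = |-1| = 1; 1 ≠ -1 — holds
Hence LHS − RHS is never 0, i.e. the two sides are never equal, so the relation holds for every integer in [-1000, 1000].

(B) x = 0: LHS = |0 - 1| = |-1| = 1, RHS = 0 - 2 = -2; 1 = -2 — FAILS

Only (B) has a counterexample.

Answer: B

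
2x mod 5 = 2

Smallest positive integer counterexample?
Testing positive integers:
x = 1: LHS = (2·1) mod 5 = 2 mod 5 = 2; 2 = 2 — holds
x = 2: LHS = (2·2) mod 5 = 4 mod 5 = 4; 4 = 2 — FAILS  ← smallest positive counterexample

Answer: x = 2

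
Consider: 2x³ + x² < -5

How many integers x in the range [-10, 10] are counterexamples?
Counterexamples in [-10, 10]: {-1, 0, 1, 2, 3, 4, 5, 6, 7, 8, 9, 10}.

Counting them gives 12 values.

Answer: 12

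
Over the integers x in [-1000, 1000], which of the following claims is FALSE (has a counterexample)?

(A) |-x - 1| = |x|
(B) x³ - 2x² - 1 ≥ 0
(A) x = 0: LHS = |-0 - 1| = |-1| = 1, RHS = |0| = 0; 1 = 0 — FAILS
(B) x = 0: LHS = 0³ - 2·0² - 1 = -1; -1 ≥ 0 — FAILS

Answer: Both A and B are false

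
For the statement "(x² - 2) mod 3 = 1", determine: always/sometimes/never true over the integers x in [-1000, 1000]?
Holds at x = 0: LHS = (0² - 2) mod 3 = (-2) mod 3 = 1; 1 = 1 — holds
Fails at x = 1: LHS = (1² - 2) mod 3 = (-1) mod 3 = 2; 2 = 1 — FAILS
It is satisfied by some integers in the range but not all.

Answer: Sometimes true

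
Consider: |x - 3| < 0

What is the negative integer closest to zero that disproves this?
Testing negative integers from -1 downward:
x = -1: LHS = |(-1) - 3| = |-4| = 4; 4 < 0 — FAILS  ← closest negative counterexample to 0

Answer: x = -1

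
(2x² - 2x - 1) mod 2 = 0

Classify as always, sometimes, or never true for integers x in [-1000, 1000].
For a polynomial with integer coefficients, its value mod 2 depends only on x mod 2, so it suffices to check one representative of each residue class, x = 0, 1:
x = 0: LHS = (2·0² - 2·0 - 1) mod 2 = (-1) mod 2 = 1; 1 = 0 — FAILS
x = 1: LHS = (2·1² - 2·1 - 1) mod 2 = (-1) mod 2 = 1; 1 = 0 — FAILS
The relation fails in every residue class, so the claimed relation (=) fails for every integer in [-1000, 1000].

No integer in the range satisfies it.

Answer: Never true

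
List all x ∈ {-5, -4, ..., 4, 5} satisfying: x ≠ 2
Holds for: {-5, -4, -3, -2, -1, 0, 1, 3, 4, 5}
Fails for: {2}

Answer: {-5, -4, -3, -2, -1, 0, 1, 3, 4, 5}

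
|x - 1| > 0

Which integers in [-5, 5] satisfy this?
Holds for: {-5, -4, -3, -2, -1, 0, 2, 3, 4, 5}
Fails for: {1}

Answer: {-5, -4, -3, -2, -1, 0, 2, 3, 4, 5}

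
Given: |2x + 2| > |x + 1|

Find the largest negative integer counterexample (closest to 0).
Testing negative integers from -1 downward:
x = -1: LHS = |2·(-1) + 2| = |0| = 0, RHS = |(-1) + 1| = |0| = 0; 0 > 0 — FAILS  ← closest negative counterexample to 0

Answer: x = -1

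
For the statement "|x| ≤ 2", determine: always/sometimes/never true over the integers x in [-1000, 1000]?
Holds at x = 0: LHS = |0| = 0; 0 ≤ 2 — holds
Fails at x = 3: LHS = |3| = 3; 3 ≤ 2 — FAILS
It is satisfied by some integers in the range but not all.

Answer: Sometimes true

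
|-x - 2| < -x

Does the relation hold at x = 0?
x = 0: LHS = |-0 - 2| = |-2| = 2, RHS = -0 = 0; 2 < 0 — FAILS

The relation fails at x = 0, so x = 0 is a counterexample.

Answer: No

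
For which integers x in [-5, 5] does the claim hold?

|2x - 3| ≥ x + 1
Holds for: {-5, -4, -3, -2, -1, 0, 4, 5}
Fails for: {1, 2, 3}

Answer: {-5, -4, -3, -2, -1, 0, 4, 5}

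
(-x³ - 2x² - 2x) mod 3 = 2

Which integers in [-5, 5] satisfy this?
For a polynomial with integer coefficients, its value mod 3 depends only on x mod 3, so it suffices to check one representative of each residue class, x = 0, 1, 2:
x = 0: LHS = (-0³ - 2·0² - 2·0) mod 3 = 0 mod 3 = 0; 0 = 2 — FAILS
x = 1: LHS = (-1³ - 2·1² - 2·1) mod 3 = (-5) mod 3 = 1; 1 = 2 — FAILS
x = 2: LHS = (-2³ - 2·2² - 2·2) mod 3 = (-20) mod 3 = 1; 1 = 2 — FAILS
The relation fails in every residue class, so the claimed relation (=) fails for every integer in [-5, 5].

Answer: None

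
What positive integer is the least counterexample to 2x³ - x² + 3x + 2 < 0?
Testing positive integers:
x = 1: LHS = 2·1³ - 1² + 3·1 + 2 = 6; 6 < 0 — FAILS  ← smallest positive counterexample

Answer: x = 1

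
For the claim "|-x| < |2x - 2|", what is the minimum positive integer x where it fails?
Testing positive integers:
x = 1: LHS = |-1| = 1, RHS = |2·1 - 2| = |0| = 0; 1 < 0 — FAILS  ← smallest positive counterexample

Answer: x = 1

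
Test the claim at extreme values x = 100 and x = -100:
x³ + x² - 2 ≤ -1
x = 100: LHS = 100³ + 100² - 2 = 1009998; 1009998 ≤ -1 — FAILS
x = -100: LHS = (-100)³ + (-100)² - 2 = -990002; -990002 ≤ -1 — holds

Answer: Partially: fails for x = 100, holds for x = -100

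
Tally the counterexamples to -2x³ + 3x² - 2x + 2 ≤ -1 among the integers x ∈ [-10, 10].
Counterexamples in [-10, 10]: {-10, -9, -8, -7, -6, -5, -4, -3, -2, -1, 0, 1}.

Counting them gives 12 values.

Answer: 12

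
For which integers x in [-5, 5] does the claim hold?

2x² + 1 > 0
Over all integers in [-5, 5], LHS − RHS is smallest at x = 0, where it equals 1:
x = 0: LHS = 2·0² + 1 = 1; 1 > 0 — holds
At the ends of the range:
x = -5: LHS = 2·(-5)² + 1 = 51; 51 > 0 — holds
x = 5: LHS = 2·5² + 1 = 51; 51 > 0 — holds
Hence LHS − RHS is never zero or negative, i.e. LHS > RHS throughout, so the relation holds for every integer in [-5, 5].

Answer: All integers in [-5, 5]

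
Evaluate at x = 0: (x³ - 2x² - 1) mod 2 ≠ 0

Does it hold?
x = 0: LHS = (0³ - 2·0² - 1) mod 2 = (-1) mod 2 = 1; 1 ≠ 0 — holds

The relation is satisfied at x = 0.

Answer: Yes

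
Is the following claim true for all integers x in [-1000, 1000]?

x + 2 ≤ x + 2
Over all integers in [-1000, 1000], LHS − RHS is largest at x = 0, where it equals 0:
x = 0: LHS = 0 + 2 = 2, RHS = 0 + 2 = 2; 2 ≤ 2 — holds
At the ends of the range:
x = -1000: LHS = (-1000) + 2 = -998, RHS = (-1000) + 2 = -998; -998 ≤ -998 — holds
x = 1000: LHS = 1000 + 2 = 1002, RHS = 1000 + 2 = 1002; 1002 ≤ 1002 — holds
Hence LHS − RHS is never positive, i.e. LHS ≤ RHS throughout, so the relation holds for every integer in [-1000, 1000].

No counterexample exists.

Answer: True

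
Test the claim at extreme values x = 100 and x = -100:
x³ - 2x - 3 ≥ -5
x = 100: LHS = 100³ - 2·100 - 3 = 999797; 999797 ≥ -5 — holds
x = -100: LHS = (-100)³ - 2·(-100) - 3 = -999803; -999803 ≥ -5 — FAILS

Answer: Partially: holds for x = 100, fails for x = -100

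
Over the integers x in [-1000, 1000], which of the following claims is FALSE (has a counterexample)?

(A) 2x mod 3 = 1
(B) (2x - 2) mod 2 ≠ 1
(A) x = 0: LHS = (2·0) mod 3 = 0 mod 3 = 0; 0 = 1 — FAILS

(B) For a polynomial with integer coefficients, its value mod 2 depends only on x mod 2, so it suffices to check one representative of each residue class, x = 0, 1:
x = 0: LHS = (2·0 - 2) mod 2 = (-2) mod 2 = 0; 0 ≠ 1 — holds
x = 1: LHS = (2·1 - 2) mod 2 = 0 mod 2 = 0; 0 ≠ 1 — holds
The relation holds in every residue class, so the relation holds for every integer in [-1000, 1000].

Only (A) has a counterexample.

Answer: A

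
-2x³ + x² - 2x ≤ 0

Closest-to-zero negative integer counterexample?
Testing negative integers from -1 downward:
x = -1: LHS = -2·(-1)³ + (-1)² - 2·(-1) = 5; 5 ≤ 0 — FAILS  ← closest negative counterexample to 0

Answer: x = -1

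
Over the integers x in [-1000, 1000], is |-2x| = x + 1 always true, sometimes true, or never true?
Holds at x = 1: LHS = |-2·1| = |-2| = 2, RHS = 1 + 1 = 2; 2 = 2 — holds
Fails at x = 0: LHS = |-2·0| = |0| = 0, RHS = 0 + 1 = 1; 0 = 1 — FAILS
It is satisfied by some integers in the range but not all.

Answer: Sometimes true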